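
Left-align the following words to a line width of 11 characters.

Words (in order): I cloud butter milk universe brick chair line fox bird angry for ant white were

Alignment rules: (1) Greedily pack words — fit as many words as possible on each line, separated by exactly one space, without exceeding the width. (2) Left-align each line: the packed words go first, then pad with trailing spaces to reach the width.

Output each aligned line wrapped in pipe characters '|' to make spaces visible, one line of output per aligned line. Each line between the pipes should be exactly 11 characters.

Answer: |I cloud    |
|butter milk|
|universe   |
|brick chair|
|line fox   |
|bird angry |
|for ant    |
|white were |

Derivation:
Line 1: ['I', 'cloud'] (min_width=7, slack=4)
Line 2: ['butter', 'milk'] (min_width=11, slack=0)
Line 3: ['universe'] (min_width=8, slack=3)
Line 4: ['brick', 'chair'] (min_width=11, slack=0)
Line 5: ['line', 'fox'] (min_width=8, slack=3)
Line 6: ['bird', 'angry'] (min_width=10, slack=1)
Line 7: ['for', 'ant'] (min_width=7, slack=4)
Line 8: ['white', 'were'] (min_width=10, slack=1)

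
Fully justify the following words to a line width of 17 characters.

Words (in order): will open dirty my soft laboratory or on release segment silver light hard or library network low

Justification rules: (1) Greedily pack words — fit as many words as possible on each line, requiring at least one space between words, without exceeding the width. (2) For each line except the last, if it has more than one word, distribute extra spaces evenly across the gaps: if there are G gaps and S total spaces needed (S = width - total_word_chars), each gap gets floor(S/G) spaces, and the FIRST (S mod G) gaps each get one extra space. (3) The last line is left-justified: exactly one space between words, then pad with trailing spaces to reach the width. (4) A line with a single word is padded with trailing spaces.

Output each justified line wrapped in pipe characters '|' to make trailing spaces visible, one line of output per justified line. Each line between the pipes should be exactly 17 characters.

Line 1: ['will', 'open', 'dirty'] (min_width=15, slack=2)
Line 2: ['my', 'soft'] (min_width=7, slack=10)
Line 3: ['laboratory', 'or', 'on'] (min_width=16, slack=1)
Line 4: ['release', 'segment'] (min_width=15, slack=2)
Line 5: ['silver', 'light', 'hard'] (min_width=17, slack=0)
Line 6: ['or', 'library'] (min_width=10, slack=7)
Line 7: ['network', 'low'] (min_width=11, slack=6)

Answer: |will  open  dirty|
|my           soft|
|laboratory  or on|
|release   segment|
|silver light hard|
|or        library|
|network low      |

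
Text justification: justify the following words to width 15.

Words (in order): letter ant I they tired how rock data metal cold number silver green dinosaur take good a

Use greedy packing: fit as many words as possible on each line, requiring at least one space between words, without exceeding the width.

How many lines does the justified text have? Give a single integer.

Line 1: ['letter', 'ant', 'I'] (min_width=12, slack=3)
Line 2: ['they', 'tired', 'how'] (min_width=14, slack=1)
Line 3: ['rock', 'data', 'metal'] (min_width=15, slack=0)
Line 4: ['cold', 'number'] (min_width=11, slack=4)
Line 5: ['silver', 'green'] (min_width=12, slack=3)
Line 6: ['dinosaur', 'take'] (min_width=13, slack=2)
Line 7: ['good', 'a'] (min_width=6, slack=9)
Total lines: 7

Answer: 7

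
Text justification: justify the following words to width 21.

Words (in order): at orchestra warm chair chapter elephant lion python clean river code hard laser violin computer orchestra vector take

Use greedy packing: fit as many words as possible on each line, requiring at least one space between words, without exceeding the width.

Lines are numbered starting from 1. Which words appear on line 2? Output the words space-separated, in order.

Line 1: ['at', 'orchestra', 'warm'] (min_width=17, slack=4)
Line 2: ['chair', 'chapter'] (min_width=13, slack=8)
Line 3: ['elephant', 'lion', 'python'] (min_width=20, slack=1)
Line 4: ['clean', 'river', 'code', 'hard'] (min_width=21, slack=0)
Line 5: ['laser', 'violin', 'computer'] (min_width=21, slack=0)
Line 6: ['orchestra', 'vector', 'take'] (min_width=21, slack=0)

Answer: chair chapter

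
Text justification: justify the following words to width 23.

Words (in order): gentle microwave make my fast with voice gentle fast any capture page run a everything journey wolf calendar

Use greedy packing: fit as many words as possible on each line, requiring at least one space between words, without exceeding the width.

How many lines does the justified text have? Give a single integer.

Line 1: ['gentle', 'microwave', 'make'] (min_width=21, slack=2)
Line 2: ['my', 'fast', 'with', 'voice'] (min_width=18, slack=5)
Line 3: ['gentle', 'fast', 'any', 'capture'] (min_width=23, slack=0)
Line 4: ['page', 'run', 'a', 'everything'] (min_width=21, slack=2)
Line 5: ['journey', 'wolf', 'calendar'] (min_width=21, slack=2)
Total lines: 5

Answer: 5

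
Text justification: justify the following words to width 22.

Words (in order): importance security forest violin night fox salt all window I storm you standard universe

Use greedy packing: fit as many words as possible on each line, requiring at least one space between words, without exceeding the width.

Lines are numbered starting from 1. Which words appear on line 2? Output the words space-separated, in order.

Line 1: ['importance', 'security'] (min_width=19, slack=3)
Line 2: ['forest', 'violin', 'night'] (min_width=19, slack=3)
Line 3: ['fox', 'salt', 'all', 'window', 'I'] (min_width=21, slack=1)
Line 4: ['storm', 'you', 'standard'] (min_width=18, slack=4)
Line 5: ['universe'] (min_width=8, slack=14)

Answer: forest violin night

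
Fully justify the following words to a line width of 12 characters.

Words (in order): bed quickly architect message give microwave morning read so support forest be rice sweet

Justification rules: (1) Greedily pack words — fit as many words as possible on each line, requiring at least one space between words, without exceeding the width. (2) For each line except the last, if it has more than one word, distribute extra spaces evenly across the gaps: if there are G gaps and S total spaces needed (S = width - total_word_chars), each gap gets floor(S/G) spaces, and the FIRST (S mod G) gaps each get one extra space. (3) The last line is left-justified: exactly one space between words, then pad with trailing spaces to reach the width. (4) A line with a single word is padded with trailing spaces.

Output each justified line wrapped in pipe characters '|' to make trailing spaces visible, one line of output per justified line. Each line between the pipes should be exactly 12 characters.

Line 1: ['bed', 'quickly'] (min_width=11, slack=1)
Line 2: ['architect'] (min_width=9, slack=3)
Line 3: ['message', 'give'] (min_width=12, slack=0)
Line 4: ['microwave'] (min_width=9, slack=3)
Line 5: ['morning', 'read'] (min_width=12, slack=0)
Line 6: ['so', 'support'] (min_width=10, slack=2)
Line 7: ['forest', 'be'] (min_width=9, slack=3)
Line 8: ['rice', 'sweet'] (min_width=10, slack=2)

Answer: |bed  quickly|
|architect   |
|message give|
|microwave   |
|morning read|
|so   support|
|forest    be|
|rice sweet  |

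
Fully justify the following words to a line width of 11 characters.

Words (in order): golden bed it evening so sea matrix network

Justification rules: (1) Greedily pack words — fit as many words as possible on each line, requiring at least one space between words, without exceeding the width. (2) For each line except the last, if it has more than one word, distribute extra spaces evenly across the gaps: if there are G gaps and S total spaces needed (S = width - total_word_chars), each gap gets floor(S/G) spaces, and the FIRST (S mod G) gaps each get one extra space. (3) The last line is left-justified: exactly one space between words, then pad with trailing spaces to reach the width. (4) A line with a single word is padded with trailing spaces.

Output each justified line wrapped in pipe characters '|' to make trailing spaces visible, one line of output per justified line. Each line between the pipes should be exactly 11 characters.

Answer: |golden  bed|
|it  evening|
|so      sea|
|matrix     |
|network    |

Derivation:
Line 1: ['golden', 'bed'] (min_width=10, slack=1)
Line 2: ['it', 'evening'] (min_width=10, slack=1)
Line 3: ['so', 'sea'] (min_width=6, slack=5)
Line 4: ['matrix'] (min_width=6, slack=5)
Line 5: ['network'] (min_width=7, slack=4)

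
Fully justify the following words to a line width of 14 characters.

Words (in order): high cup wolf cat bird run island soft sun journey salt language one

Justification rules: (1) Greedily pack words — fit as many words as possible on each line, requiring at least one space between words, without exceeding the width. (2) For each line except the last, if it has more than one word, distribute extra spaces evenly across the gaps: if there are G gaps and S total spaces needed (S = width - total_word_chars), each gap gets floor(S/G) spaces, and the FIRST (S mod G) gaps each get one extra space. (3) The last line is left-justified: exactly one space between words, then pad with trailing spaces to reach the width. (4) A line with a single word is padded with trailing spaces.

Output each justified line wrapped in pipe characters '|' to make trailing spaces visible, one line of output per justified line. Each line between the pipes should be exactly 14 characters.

Line 1: ['high', 'cup', 'wolf'] (min_width=13, slack=1)
Line 2: ['cat', 'bird', 'run'] (min_width=12, slack=2)
Line 3: ['island', 'soft'] (min_width=11, slack=3)
Line 4: ['sun', 'journey'] (min_width=11, slack=3)
Line 5: ['salt', 'language'] (min_width=13, slack=1)
Line 6: ['one'] (min_width=3, slack=11)

Answer: |high  cup wolf|
|cat  bird  run|
|island    soft|
|sun    journey|
|salt  language|
|one           |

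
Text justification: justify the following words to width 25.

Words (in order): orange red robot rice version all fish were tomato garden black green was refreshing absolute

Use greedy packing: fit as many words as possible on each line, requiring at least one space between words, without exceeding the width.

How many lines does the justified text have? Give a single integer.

Line 1: ['orange', 'red', 'robot', 'rice'] (min_width=21, slack=4)
Line 2: ['version', 'all', 'fish', 'were'] (min_width=21, slack=4)
Line 3: ['tomato', 'garden', 'black', 'green'] (min_width=25, slack=0)
Line 4: ['was', 'refreshing', 'absolute'] (min_width=23, slack=2)
Total lines: 4

Answer: 4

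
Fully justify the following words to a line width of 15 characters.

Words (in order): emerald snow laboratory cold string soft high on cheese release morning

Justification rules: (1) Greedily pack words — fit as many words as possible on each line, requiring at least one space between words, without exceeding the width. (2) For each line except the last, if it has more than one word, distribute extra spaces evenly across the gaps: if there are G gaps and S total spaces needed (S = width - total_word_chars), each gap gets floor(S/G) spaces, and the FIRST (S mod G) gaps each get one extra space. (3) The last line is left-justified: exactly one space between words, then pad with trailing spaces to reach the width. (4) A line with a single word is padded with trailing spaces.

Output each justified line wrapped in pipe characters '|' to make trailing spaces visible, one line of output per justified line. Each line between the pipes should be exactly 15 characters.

Answer: |emerald    snow|
|laboratory cold|
|string     soft|
|high  on cheese|
|release morning|

Derivation:
Line 1: ['emerald', 'snow'] (min_width=12, slack=3)
Line 2: ['laboratory', 'cold'] (min_width=15, slack=0)
Line 3: ['string', 'soft'] (min_width=11, slack=4)
Line 4: ['high', 'on', 'cheese'] (min_width=14, slack=1)
Line 5: ['release', 'morning'] (min_width=15, slack=0)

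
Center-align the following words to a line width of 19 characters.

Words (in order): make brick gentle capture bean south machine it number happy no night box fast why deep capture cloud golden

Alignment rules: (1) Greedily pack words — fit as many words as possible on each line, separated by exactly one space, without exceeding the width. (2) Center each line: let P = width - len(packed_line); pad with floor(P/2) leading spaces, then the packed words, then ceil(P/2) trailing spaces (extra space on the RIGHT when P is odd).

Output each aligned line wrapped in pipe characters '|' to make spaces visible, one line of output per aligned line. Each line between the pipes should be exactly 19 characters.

Line 1: ['make', 'brick', 'gentle'] (min_width=17, slack=2)
Line 2: ['capture', 'bean', 'south'] (min_width=18, slack=1)
Line 3: ['machine', 'it', 'number'] (min_width=17, slack=2)
Line 4: ['happy', 'no', 'night', 'box'] (min_width=18, slack=1)
Line 5: ['fast', 'why', 'deep'] (min_width=13, slack=6)
Line 6: ['capture', 'cloud'] (min_width=13, slack=6)
Line 7: ['golden'] (min_width=6, slack=13)

Answer: | make brick gentle |
|capture bean south |
| machine it number |
|happy no night box |
|   fast why deep   |
|   capture cloud   |
|      golden       |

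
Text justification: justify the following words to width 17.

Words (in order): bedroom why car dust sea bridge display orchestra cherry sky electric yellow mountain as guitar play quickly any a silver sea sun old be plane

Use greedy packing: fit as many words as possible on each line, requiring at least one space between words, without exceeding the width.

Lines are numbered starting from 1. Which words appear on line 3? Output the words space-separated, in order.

Answer: display orchestra

Derivation:
Line 1: ['bedroom', 'why', 'car'] (min_width=15, slack=2)
Line 2: ['dust', 'sea', 'bridge'] (min_width=15, slack=2)
Line 3: ['display', 'orchestra'] (min_width=17, slack=0)
Line 4: ['cherry', 'sky'] (min_width=10, slack=7)
Line 5: ['electric', 'yellow'] (min_width=15, slack=2)
Line 6: ['mountain', 'as'] (min_width=11, slack=6)
Line 7: ['guitar', 'play'] (min_width=11, slack=6)
Line 8: ['quickly', 'any', 'a'] (min_width=13, slack=4)
Line 9: ['silver', 'sea', 'sun'] (min_width=14, slack=3)
Line 10: ['old', 'be', 'plane'] (min_width=12, slack=5)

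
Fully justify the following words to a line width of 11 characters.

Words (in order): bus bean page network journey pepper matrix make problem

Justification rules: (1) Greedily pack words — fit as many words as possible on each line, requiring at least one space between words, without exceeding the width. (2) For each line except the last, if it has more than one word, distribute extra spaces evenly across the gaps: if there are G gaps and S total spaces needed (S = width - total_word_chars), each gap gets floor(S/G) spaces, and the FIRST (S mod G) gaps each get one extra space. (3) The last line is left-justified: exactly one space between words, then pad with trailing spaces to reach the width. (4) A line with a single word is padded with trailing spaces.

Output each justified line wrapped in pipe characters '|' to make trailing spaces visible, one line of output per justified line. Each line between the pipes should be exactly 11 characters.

Answer: |bus    bean|
|page       |
|network    |
|journey    |
|pepper     |
|matrix make|
|problem    |

Derivation:
Line 1: ['bus', 'bean'] (min_width=8, slack=3)
Line 2: ['page'] (min_width=4, slack=7)
Line 3: ['network'] (min_width=7, slack=4)
Line 4: ['journey'] (min_width=7, slack=4)
Line 5: ['pepper'] (min_width=6, slack=5)
Line 6: ['matrix', 'make'] (min_width=11, slack=0)
Line 7: ['problem'] (min_width=7, slack=4)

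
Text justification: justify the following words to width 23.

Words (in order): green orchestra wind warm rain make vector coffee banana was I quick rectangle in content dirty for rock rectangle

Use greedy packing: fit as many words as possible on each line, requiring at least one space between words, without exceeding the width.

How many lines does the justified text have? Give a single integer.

Answer: 6

Derivation:
Line 1: ['green', 'orchestra', 'wind'] (min_width=20, slack=3)
Line 2: ['warm', 'rain', 'make', 'vector'] (min_width=21, slack=2)
Line 3: ['coffee', 'banana', 'was', 'I'] (min_width=19, slack=4)
Line 4: ['quick', 'rectangle', 'in'] (min_width=18, slack=5)
Line 5: ['content', 'dirty', 'for', 'rock'] (min_width=22, slack=1)
Line 6: ['rectangle'] (min_width=9, slack=14)
Total lines: 6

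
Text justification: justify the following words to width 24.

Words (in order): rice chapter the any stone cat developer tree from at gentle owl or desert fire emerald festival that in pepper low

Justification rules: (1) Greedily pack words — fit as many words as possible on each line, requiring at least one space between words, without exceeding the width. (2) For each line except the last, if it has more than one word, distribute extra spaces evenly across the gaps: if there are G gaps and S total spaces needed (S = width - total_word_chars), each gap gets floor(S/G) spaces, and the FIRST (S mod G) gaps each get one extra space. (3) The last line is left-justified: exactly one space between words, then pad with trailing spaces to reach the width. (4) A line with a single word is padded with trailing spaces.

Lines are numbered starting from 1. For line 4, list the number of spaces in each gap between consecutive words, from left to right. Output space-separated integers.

Line 1: ['rice', 'chapter', 'the', 'any'] (min_width=20, slack=4)
Line 2: ['stone', 'cat', 'developer', 'tree'] (min_width=24, slack=0)
Line 3: ['from', 'at', 'gentle', 'owl', 'or'] (min_width=21, slack=3)
Line 4: ['desert', 'fire', 'emerald'] (min_width=19, slack=5)
Line 5: ['festival', 'that', 'in', 'pepper'] (min_width=23, slack=1)
Line 6: ['low'] (min_width=3, slack=21)

Answer: 4 3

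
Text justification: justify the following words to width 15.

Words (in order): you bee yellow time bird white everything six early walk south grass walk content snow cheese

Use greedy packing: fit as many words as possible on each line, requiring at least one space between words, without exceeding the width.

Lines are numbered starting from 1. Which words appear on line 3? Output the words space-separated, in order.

Answer: everything six

Derivation:
Line 1: ['you', 'bee', 'yellow'] (min_width=14, slack=1)
Line 2: ['time', 'bird', 'white'] (min_width=15, slack=0)
Line 3: ['everything', 'six'] (min_width=14, slack=1)
Line 4: ['early', 'walk'] (min_width=10, slack=5)
Line 5: ['south', 'grass'] (min_width=11, slack=4)
Line 6: ['walk', 'content'] (min_width=12, slack=3)
Line 7: ['snow', 'cheese'] (min_width=11, slack=4)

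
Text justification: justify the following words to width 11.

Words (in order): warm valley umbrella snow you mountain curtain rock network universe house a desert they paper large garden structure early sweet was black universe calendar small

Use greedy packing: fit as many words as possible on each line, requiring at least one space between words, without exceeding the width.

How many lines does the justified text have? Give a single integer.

Line 1: ['warm', 'valley'] (min_width=11, slack=0)
Line 2: ['umbrella'] (min_width=8, slack=3)
Line 3: ['snow', 'you'] (min_width=8, slack=3)
Line 4: ['mountain'] (min_width=8, slack=3)
Line 5: ['curtain'] (min_width=7, slack=4)
Line 6: ['rock'] (min_width=4, slack=7)
Line 7: ['network'] (min_width=7, slack=4)
Line 8: ['universe'] (min_width=8, slack=3)
Line 9: ['house', 'a'] (min_width=7, slack=4)
Line 10: ['desert', 'they'] (min_width=11, slack=0)
Line 11: ['paper', 'large'] (min_width=11, slack=0)
Line 12: ['garden'] (min_width=6, slack=5)
Line 13: ['structure'] (min_width=9, slack=2)
Line 14: ['early', 'sweet'] (min_width=11, slack=0)
Line 15: ['was', 'black'] (min_width=9, slack=2)
Line 16: ['universe'] (min_width=8, slack=3)
Line 17: ['calendar'] (min_width=8, slack=3)
Line 18: ['small'] (min_width=5, slack=6)
Total lines: 18

Answer: 18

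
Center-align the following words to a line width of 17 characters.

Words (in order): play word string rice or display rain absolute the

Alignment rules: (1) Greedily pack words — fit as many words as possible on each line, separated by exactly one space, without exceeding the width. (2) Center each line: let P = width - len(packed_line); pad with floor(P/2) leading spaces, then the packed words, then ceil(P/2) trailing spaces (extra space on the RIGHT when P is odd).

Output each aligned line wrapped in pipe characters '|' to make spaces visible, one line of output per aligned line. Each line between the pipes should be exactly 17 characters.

Line 1: ['play', 'word', 'string'] (min_width=16, slack=1)
Line 2: ['rice', 'or', 'display'] (min_width=15, slack=2)
Line 3: ['rain', 'absolute', 'the'] (min_width=17, slack=0)

Answer: |play word string |
| rice or display |
|rain absolute the|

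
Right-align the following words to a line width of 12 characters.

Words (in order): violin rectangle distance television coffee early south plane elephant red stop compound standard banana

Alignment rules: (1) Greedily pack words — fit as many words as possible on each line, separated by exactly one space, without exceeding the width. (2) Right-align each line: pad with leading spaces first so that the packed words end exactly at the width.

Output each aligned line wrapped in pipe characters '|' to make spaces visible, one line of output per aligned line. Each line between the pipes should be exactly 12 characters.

Line 1: ['violin'] (min_width=6, slack=6)
Line 2: ['rectangle'] (min_width=9, slack=3)
Line 3: ['distance'] (min_width=8, slack=4)
Line 4: ['television'] (min_width=10, slack=2)
Line 5: ['coffee', 'early'] (min_width=12, slack=0)
Line 6: ['south', 'plane'] (min_width=11, slack=1)
Line 7: ['elephant', 'red'] (min_width=12, slack=0)
Line 8: ['stop'] (min_width=4, slack=8)
Line 9: ['compound'] (min_width=8, slack=4)
Line 10: ['standard'] (min_width=8, slack=4)
Line 11: ['banana'] (min_width=6, slack=6)

Answer: |      violin|
|   rectangle|
|    distance|
|  television|
|coffee early|
| south plane|
|elephant red|
|        stop|
|    compound|
|    standard|
|      banana|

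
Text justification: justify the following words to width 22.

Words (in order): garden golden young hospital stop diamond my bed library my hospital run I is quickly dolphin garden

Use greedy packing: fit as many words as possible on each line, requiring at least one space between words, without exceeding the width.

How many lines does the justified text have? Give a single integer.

Line 1: ['garden', 'golden', 'young'] (min_width=19, slack=3)
Line 2: ['hospital', 'stop', 'diamond'] (min_width=21, slack=1)
Line 3: ['my', 'bed', 'library', 'my'] (min_width=17, slack=5)
Line 4: ['hospital', 'run', 'I', 'is'] (min_width=17, slack=5)
Line 5: ['quickly', 'dolphin', 'garden'] (min_width=22, slack=0)
Total lines: 5

Answer: 5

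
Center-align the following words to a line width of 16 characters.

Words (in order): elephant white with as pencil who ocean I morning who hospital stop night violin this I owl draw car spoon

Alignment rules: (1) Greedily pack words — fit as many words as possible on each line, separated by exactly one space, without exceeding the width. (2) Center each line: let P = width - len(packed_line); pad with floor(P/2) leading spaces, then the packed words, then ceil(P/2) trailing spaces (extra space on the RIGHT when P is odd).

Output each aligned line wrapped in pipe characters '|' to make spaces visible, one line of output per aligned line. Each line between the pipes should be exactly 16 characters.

Answer: | elephant white |
| with as pencil |
|  who ocean I   |
|  morning who   |
| hospital stop  |
|  night violin  |
|this I owl draw |
|   car spoon    |

Derivation:
Line 1: ['elephant', 'white'] (min_width=14, slack=2)
Line 2: ['with', 'as', 'pencil'] (min_width=14, slack=2)
Line 3: ['who', 'ocean', 'I'] (min_width=11, slack=5)
Line 4: ['morning', 'who'] (min_width=11, slack=5)
Line 5: ['hospital', 'stop'] (min_width=13, slack=3)
Line 6: ['night', 'violin'] (min_width=12, slack=4)
Line 7: ['this', 'I', 'owl', 'draw'] (min_width=15, slack=1)
Line 8: ['car', 'spoon'] (min_width=9, slack=7)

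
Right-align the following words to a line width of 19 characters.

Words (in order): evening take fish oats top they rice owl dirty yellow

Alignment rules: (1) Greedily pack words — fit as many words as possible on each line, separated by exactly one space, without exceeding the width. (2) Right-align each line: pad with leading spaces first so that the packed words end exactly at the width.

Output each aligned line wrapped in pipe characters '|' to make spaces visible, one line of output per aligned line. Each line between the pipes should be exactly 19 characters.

Line 1: ['evening', 'take', 'fish'] (min_width=17, slack=2)
Line 2: ['oats', 'top', 'they', 'rice'] (min_width=18, slack=1)
Line 3: ['owl', 'dirty', 'yellow'] (min_width=16, slack=3)

Answer: |  evening take fish|
| oats top they rice|
|   owl dirty yellow|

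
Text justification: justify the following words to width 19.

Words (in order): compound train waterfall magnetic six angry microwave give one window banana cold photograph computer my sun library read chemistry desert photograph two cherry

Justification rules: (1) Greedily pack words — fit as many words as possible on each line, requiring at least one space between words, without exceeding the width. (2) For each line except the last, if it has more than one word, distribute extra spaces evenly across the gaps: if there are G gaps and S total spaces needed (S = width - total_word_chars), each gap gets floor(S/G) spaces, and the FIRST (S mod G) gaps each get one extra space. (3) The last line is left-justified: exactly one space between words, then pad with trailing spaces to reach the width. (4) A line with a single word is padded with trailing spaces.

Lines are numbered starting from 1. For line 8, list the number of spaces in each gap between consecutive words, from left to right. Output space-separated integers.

Answer: 4

Derivation:
Line 1: ['compound', 'train'] (min_width=14, slack=5)
Line 2: ['waterfall', 'magnetic'] (min_width=18, slack=1)
Line 3: ['six', 'angry', 'microwave'] (min_width=19, slack=0)
Line 4: ['give', 'one', 'window'] (min_width=15, slack=4)
Line 5: ['banana', 'cold'] (min_width=11, slack=8)
Line 6: ['photograph', 'computer'] (min_width=19, slack=0)
Line 7: ['my', 'sun', 'library', 'read'] (min_width=19, slack=0)
Line 8: ['chemistry', 'desert'] (min_width=16, slack=3)
Line 9: ['photograph', 'two'] (min_width=14, slack=5)
Line 10: ['cherry'] (min_width=6, slack=13)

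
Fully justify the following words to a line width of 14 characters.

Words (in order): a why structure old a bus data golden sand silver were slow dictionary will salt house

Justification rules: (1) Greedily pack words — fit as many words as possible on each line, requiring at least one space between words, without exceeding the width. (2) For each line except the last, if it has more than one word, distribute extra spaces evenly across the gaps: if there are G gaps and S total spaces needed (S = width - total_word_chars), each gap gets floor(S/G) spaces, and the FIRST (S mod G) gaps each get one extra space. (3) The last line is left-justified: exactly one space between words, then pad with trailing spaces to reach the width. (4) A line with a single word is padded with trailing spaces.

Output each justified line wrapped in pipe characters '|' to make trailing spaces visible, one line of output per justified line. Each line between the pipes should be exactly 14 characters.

Line 1: ['a', 'why'] (min_width=5, slack=9)
Line 2: ['structure', 'old'] (min_width=13, slack=1)
Line 3: ['a', 'bus', 'data'] (min_width=10, slack=4)
Line 4: ['golden', 'sand'] (min_width=11, slack=3)
Line 5: ['silver', 'were'] (min_width=11, slack=3)
Line 6: ['slow'] (min_width=4, slack=10)
Line 7: ['dictionary'] (min_width=10, slack=4)
Line 8: ['will', 'salt'] (min_width=9, slack=5)
Line 9: ['house'] (min_width=5, slack=9)

Answer: |a          why|
|structure  old|
|a   bus   data|
|golden    sand|
|silver    were|
|slow          |
|dictionary    |
|will      salt|
|house         |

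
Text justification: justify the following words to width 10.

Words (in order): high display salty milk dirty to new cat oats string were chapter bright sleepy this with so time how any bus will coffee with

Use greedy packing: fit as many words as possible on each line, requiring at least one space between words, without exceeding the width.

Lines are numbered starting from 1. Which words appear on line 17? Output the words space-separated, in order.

Line 1: ['high'] (min_width=4, slack=6)
Line 2: ['display'] (min_width=7, slack=3)
Line 3: ['salty', 'milk'] (min_width=10, slack=0)
Line 4: ['dirty', 'to'] (min_width=8, slack=2)
Line 5: ['new', 'cat'] (min_width=7, slack=3)
Line 6: ['oats'] (min_width=4, slack=6)
Line 7: ['string'] (min_width=6, slack=4)
Line 8: ['were'] (min_width=4, slack=6)
Line 9: ['chapter'] (min_width=7, slack=3)
Line 10: ['bright'] (min_width=6, slack=4)
Line 11: ['sleepy'] (min_width=6, slack=4)
Line 12: ['this', 'with'] (min_width=9, slack=1)
Line 13: ['so', 'time'] (min_width=7, slack=3)
Line 14: ['how', 'any'] (min_width=7, slack=3)
Line 15: ['bus', 'will'] (min_width=8, slack=2)
Line 16: ['coffee'] (min_width=6, slack=4)
Line 17: ['with'] (min_width=4, slack=6)

Answer: with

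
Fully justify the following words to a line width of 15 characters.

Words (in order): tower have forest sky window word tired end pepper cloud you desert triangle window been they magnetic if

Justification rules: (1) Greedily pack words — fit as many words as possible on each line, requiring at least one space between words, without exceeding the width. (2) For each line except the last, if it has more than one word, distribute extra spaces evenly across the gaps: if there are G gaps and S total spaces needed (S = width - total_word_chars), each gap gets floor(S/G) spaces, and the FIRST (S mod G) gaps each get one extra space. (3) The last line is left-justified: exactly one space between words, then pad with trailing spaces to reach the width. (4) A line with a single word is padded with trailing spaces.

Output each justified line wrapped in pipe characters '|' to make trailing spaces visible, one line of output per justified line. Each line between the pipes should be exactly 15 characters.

Answer: |tower      have|
|forest      sky|
|window     word|
|tired       end|
|pepper    cloud|
|you      desert|
|triangle window|
|been       they|
|magnetic if    |

Derivation:
Line 1: ['tower', 'have'] (min_width=10, slack=5)
Line 2: ['forest', 'sky'] (min_width=10, slack=5)
Line 3: ['window', 'word'] (min_width=11, slack=4)
Line 4: ['tired', 'end'] (min_width=9, slack=6)
Line 5: ['pepper', 'cloud'] (min_width=12, slack=3)
Line 6: ['you', 'desert'] (min_width=10, slack=5)
Line 7: ['triangle', 'window'] (min_width=15, slack=0)
Line 8: ['been', 'they'] (min_width=9, slack=6)
Line 9: ['magnetic', 'if'] (min_width=11, slack=4)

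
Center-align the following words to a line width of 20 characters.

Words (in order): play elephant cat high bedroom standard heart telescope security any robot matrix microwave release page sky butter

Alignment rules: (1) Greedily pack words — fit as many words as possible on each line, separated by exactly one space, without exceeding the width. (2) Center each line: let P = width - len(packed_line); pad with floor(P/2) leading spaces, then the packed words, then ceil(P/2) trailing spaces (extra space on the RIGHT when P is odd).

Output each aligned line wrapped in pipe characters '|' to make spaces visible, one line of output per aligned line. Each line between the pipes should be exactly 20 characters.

Line 1: ['play', 'elephant', 'cat'] (min_width=17, slack=3)
Line 2: ['high', 'bedroom'] (min_width=12, slack=8)
Line 3: ['standard', 'heart'] (min_width=14, slack=6)
Line 4: ['telescope', 'security'] (min_width=18, slack=2)
Line 5: ['any', 'robot', 'matrix'] (min_width=16, slack=4)
Line 6: ['microwave', 'release'] (min_width=17, slack=3)
Line 7: ['page', 'sky', 'butter'] (min_width=15, slack=5)

Answer: | play elephant cat  |
|    high bedroom    |
|   standard heart   |
| telescope security |
|  any robot matrix  |
| microwave release  |
|  page sky butter   |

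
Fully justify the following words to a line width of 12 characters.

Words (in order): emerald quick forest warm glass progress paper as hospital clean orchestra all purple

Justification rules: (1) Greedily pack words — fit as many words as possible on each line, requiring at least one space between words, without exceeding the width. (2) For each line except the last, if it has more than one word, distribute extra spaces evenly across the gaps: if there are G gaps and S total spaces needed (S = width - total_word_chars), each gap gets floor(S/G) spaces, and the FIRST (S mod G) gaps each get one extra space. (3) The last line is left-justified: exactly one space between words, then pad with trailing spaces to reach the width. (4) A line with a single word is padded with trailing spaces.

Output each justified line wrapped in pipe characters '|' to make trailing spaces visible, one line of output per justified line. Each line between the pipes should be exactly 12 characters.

Answer: |emerald     |
|quick forest|
|warm   glass|
|progress    |
|paper     as|
|hospital    |
|clean       |
|orchestra   |
|all purple  |

Derivation:
Line 1: ['emerald'] (min_width=7, slack=5)
Line 2: ['quick', 'forest'] (min_width=12, slack=0)
Line 3: ['warm', 'glass'] (min_width=10, slack=2)
Line 4: ['progress'] (min_width=8, slack=4)
Line 5: ['paper', 'as'] (min_width=8, slack=4)
Line 6: ['hospital'] (min_width=8, slack=4)
Line 7: ['clean'] (min_width=5, slack=7)
Line 8: ['orchestra'] (min_width=9, slack=3)
Line 9: ['all', 'purple'] (min_width=10, slack=2)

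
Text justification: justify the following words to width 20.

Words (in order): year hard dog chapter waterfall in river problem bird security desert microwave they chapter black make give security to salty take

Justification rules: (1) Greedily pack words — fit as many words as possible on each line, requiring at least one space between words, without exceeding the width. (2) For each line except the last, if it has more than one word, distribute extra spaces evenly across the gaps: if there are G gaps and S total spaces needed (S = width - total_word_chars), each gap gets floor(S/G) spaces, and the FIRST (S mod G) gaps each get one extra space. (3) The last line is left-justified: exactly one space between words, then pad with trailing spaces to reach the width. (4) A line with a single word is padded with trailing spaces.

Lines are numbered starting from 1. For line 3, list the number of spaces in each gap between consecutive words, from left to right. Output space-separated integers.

Line 1: ['year', 'hard', 'dog'] (min_width=13, slack=7)
Line 2: ['chapter', 'waterfall', 'in'] (min_width=20, slack=0)
Line 3: ['river', 'problem', 'bird'] (min_width=18, slack=2)
Line 4: ['security', 'desert'] (min_width=15, slack=5)
Line 5: ['microwave', 'they'] (min_width=14, slack=6)
Line 6: ['chapter', 'black', 'make'] (min_width=18, slack=2)
Line 7: ['give', 'security', 'to'] (min_width=16, slack=4)
Line 8: ['salty', 'take'] (min_width=10, slack=10)

Answer: 2 2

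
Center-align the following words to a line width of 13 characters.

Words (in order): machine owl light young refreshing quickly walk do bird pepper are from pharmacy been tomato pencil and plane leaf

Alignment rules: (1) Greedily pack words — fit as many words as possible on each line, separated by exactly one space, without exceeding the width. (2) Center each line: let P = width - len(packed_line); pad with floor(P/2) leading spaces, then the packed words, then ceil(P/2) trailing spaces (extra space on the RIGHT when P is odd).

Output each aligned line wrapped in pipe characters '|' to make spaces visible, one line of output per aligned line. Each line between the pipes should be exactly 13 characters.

Answer: | machine owl |
| light young |
| refreshing  |
|quickly walk |
|   do bird   |
| pepper are  |
|from pharmacy|
| been tomato |
| pencil and  |
| plane leaf  |

Derivation:
Line 1: ['machine', 'owl'] (min_width=11, slack=2)
Line 2: ['light', 'young'] (min_width=11, slack=2)
Line 3: ['refreshing'] (min_width=10, slack=3)
Line 4: ['quickly', 'walk'] (min_width=12, slack=1)
Line 5: ['do', 'bird'] (min_width=7, slack=6)
Line 6: ['pepper', 'are'] (min_width=10, slack=3)
Line 7: ['from', 'pharmacy'] (min_width=13, slack=0)
Line 8: ['been', 'tomato'] (min_width=11, slack=2)
Line 9: ['pencil', 'and'] (min_width=10, slack=3)
Line 10: ['plane', 'leaf'] (min_width=10, slack=3)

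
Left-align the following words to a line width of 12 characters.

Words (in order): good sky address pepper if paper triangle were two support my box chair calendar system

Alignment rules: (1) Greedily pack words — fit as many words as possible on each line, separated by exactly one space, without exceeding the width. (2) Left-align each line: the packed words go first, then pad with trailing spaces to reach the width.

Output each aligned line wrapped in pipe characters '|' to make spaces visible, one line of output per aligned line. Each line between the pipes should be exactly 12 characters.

Line 1: ['good', 'sky'] (min_width=8, slack=4)
Line 2: ['address'] (min_width=7, slack=5)
Line 3: ['pepper', 'if'] (min_width=9, slack=3)
Line 4: ['paper'] (min_width=5, slack=7)
Line 5: ['triangle'] (min_width=8, slack=4)
Line 6: ['were', 'two'] (min_width=8, slack=4)
Line 7: ['support', 'my'] (min_width=10, slack=2)
Line 8: ['box', 'chair'] (min_width=9, slack=3)
Line 9: ['calendar'] (min_width=8, slack=4)
Line 10: ['system'] (min_width=6, slack=6)

Answer: |good sky    |
|address     |
|pepper if   |
|paper       |
|triangle    |
|were two    |
|support my  |
|box chair   |
|calendar    |
|system      |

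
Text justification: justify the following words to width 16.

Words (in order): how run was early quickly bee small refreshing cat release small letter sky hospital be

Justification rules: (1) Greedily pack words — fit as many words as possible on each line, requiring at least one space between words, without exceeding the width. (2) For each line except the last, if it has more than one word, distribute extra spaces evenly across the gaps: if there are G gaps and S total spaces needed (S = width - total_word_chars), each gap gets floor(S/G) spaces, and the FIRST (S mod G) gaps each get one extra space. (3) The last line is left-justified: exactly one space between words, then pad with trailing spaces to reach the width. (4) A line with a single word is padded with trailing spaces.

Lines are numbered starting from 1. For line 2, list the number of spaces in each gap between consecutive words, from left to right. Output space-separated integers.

Answer: 4

Derivation:
Line 1: ['how', 'run', 'was'] (min_width=11, slack=5)
Line 2: ['early', 'quickly'] (min_width=13, slack=3)
Line 3: ['bee', 'small'] (min_width=9, slack=7)
Line 4: ['refreshing', 'cat'] (min_width=14, slack=2)
Line 5: ['release', 'small'] (min_width=13, slack=3)
Line 6: ['letter', 'sky'] (min_width=10, slack=6)
Line 7: ['hospital', 'be'] (min_width=11, slack=5)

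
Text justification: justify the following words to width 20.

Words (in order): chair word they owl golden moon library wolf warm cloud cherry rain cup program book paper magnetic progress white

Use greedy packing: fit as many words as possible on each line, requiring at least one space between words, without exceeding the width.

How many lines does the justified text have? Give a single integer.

Answer: 7

Derivation:
Line 1: ['chair', 'word', 'they', 'owl'] (min_width=19, slack=1)
Line 2: ['golden', 'moon', 'library'] (min_width=19, slack=1)
Line 3: ['wolf', 'warm', 'cloud'] (min_width=15, slack=5)
Line 4: ['cherry', 'rain', 'cup'] (min_width=15, slack=5)
Line 5: ['program', 'book', 'paper'] (min_width=18, slack=2)
Line 6: ['magnetic', 'progress'] (min_width=17, slack=3)
Line 7: ['white'] (min_width=5, slack=15)
Total lines: 7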